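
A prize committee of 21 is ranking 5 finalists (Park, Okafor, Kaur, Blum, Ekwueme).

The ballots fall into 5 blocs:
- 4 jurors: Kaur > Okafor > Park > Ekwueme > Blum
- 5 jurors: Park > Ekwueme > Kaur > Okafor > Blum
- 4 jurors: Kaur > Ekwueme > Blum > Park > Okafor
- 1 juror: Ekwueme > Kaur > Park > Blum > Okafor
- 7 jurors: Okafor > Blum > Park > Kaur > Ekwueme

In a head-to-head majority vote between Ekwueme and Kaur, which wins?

Ballots ranking Ekwueme above Kaur: 5 + 1 = 6.
Ballots ranking Kaur above Ekwueme: 21 − 6 = 15.
Kaur wins the head-to-head 15–6.

Kaur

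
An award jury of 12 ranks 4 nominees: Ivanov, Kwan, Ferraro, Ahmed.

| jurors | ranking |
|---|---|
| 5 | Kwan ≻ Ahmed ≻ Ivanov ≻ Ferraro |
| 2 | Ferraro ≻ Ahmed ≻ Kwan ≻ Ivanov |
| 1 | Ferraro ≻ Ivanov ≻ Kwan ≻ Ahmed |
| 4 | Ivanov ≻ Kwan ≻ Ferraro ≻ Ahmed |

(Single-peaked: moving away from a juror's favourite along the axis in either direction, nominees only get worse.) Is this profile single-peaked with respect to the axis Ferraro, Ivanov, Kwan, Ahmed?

no

Axis positions: Ferraro=1, Ivanov=2, Kwan=3, Ahmed=4.
Type 1 (peak Kwan at position 3): ranking walks positions 3-4-2-1, expanding outward from the peak — single-peaked.
Type 2: ranking walks positions 1-4-3-2; Ahmed is ranked above Ivanov even though Ivanov lies between Ahmed and the peak Ferraro on the axis — preferences dip and rise again. Not single-peaked.
Type 3 (peak Ferraro at position 1): ranking walks positions 1-2-3-4, expanding outward from the peak — single-peaked.
Type 4 (peak Ivanov at position 2): ranking walks positions 2-3-1-4, expanding outward from the peak — single-peaked.
Type 2 violates single-peakedness, so the profile is not single-peaked on this axis.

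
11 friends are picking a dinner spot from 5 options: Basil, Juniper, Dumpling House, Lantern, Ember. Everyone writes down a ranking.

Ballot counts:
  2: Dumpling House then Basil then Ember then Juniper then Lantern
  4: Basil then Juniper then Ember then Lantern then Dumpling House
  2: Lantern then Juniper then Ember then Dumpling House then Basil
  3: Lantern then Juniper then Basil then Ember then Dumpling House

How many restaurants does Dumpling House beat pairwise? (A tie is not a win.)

Dumpling House against each rival (11 friends):
Dumpling House–Basil: Basil 7–4.
Dumpling House vs Juniper: Dumpling House is ranked higher on 2 ballots, Juniper on 9. Juniper wins 9–2.
Dumpling House vs Lantern: Dumpling House preferred on 2 ballots; Lantern wins 9–2.
Dumpling House vs Ember: 2 to 9, Ember.
Dumpling House beats no one; loses to Basil, Juniper, Lantern, Ember — 0 pairwise wins.

0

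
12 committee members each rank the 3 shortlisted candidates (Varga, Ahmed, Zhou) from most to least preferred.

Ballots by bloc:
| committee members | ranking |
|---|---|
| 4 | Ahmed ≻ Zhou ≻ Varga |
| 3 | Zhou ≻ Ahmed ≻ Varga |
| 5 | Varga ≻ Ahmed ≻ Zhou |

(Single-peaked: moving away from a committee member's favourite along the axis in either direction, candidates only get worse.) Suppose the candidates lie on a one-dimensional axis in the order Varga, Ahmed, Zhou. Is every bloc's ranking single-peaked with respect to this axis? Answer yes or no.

Axis positions: Varga=1, Ahmed=2, Zhou=3.
Bloc 1 (peak Ahmed at position 2): ranking walks positions 2-3-1, expanding outward from the peak — single-peaked.
Bloc 2 (peak Zhou at position 3): ranking walks positions 3-2-1, expanding outward from the peak — single-peaked.
Bloc 3 (peak Varga at position 1): ranking walks positions 1-2-3, expanding outward from the peak — single-peaked.
Every ranking is single-peaked on this axis.

yes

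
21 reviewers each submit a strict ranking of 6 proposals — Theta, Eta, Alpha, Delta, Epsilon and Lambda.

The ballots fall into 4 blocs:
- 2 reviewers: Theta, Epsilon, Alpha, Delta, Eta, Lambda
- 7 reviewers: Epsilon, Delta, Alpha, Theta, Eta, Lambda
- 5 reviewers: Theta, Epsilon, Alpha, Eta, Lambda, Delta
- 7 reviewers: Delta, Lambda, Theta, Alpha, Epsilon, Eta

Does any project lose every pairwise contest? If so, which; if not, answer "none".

Lambda

Pairwise majorities:
Theta vs Eta: Theta, 21–0.
Theta vs Alpha: Theta wins 14–7.
Theta vs Delta: Delta wins 14–7.
Theta vs Epsilon: Theta, 14–7.
Theta vs Lambda: Theta wins 14–7.
Eta vs Alpha: 0 to 21, Alpha.
Eta vs Delta: Eta is ranked higher on 5 ballots, Delta on 16. Delta wins 16–5.
Eta vs Epsilon: 0 for Eta, 21 for Epsilon — Epsilon by 21–0.
Eta vs Lambda: Eta wins 14–7.
Alpha–Delta: Delta 14–7.
Alpha vs Epsilon: Epsilon wins 14–7.
Alpha–Lambda: Alpha 14–7.
Delta vs Epsilon: Delta preferred on 7 ballots; Epsilon wins 14–7.
Delta vs Lambda: Delta, 16–5.
Epsilon vs Lambda: 2+7+5 = 14 for Epsilon, 7 for Lambda — Epsilon by 14–7.
Only Lambda has no wins; Lambda is the Condorcet loser.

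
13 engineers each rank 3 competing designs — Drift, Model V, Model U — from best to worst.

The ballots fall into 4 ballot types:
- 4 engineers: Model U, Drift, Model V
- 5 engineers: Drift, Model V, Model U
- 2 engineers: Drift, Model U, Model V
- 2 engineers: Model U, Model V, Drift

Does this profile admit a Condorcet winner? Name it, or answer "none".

Pairwise majorities:
Drift vs Model V: Drift is ranked higher on 4+5+2 = 11 ballots, Model V on 2. Drift wins 11–2.
Drift vs Model U: Drift is ranked higher on 5+2 = 7 ballots, Model U on 6. Drift wins 7–6.
Model V vs Model U: Model V is ranked higher on 5 ballots, Model U on 8. Model U wins 8–5.
Drift beats each of Model V, Model U — Drift is the Condorcet winner.

Drift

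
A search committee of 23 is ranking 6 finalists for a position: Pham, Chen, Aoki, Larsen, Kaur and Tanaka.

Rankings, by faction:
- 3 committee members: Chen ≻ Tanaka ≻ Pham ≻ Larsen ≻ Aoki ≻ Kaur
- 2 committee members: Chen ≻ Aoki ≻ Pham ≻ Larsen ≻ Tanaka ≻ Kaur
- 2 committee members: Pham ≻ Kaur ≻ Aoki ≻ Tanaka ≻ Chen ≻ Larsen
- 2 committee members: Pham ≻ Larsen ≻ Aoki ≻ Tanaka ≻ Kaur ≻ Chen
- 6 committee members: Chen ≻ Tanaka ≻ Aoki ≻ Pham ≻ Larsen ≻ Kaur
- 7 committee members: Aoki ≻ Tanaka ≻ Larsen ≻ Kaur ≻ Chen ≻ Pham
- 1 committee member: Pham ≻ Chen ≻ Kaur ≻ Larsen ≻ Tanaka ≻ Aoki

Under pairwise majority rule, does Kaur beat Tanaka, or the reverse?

Ballots ranking Kaur above Tanaka: 2 + 1 = 3.
Ballots ranking Tanaka above Kaur: 23 − 3 = 20.
Tanaka wins the head-to-head 20–3.

Tanaka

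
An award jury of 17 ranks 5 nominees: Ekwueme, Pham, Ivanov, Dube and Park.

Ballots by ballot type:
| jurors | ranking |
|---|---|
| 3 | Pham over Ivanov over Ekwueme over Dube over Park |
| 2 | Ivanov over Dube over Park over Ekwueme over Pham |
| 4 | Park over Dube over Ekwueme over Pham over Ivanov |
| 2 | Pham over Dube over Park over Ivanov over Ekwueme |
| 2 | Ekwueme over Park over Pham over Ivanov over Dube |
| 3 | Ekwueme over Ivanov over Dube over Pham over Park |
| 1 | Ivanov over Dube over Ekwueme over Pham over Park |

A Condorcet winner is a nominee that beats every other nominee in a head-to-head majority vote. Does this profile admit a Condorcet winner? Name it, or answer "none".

none

Check each pair by majority over 17 ballots:
Ekwueme vs Pham: 2+4+2+3+1 = 12 for Ekwueme, 5 for Pham — Ekwueme by 12–5.
Ekwueme vs Ivanov: 9 to 8, Ekwueme.
Ekwueme vs Dube: Ekwueme preferred on 3+2+3 = 8 ballots; Dube wins 9–8.
Ekwueme vs Park: 3+2+3+1 = 9 for Ekwueme, 8 for Park — Ekwueme by 9–8.
Pham vs Ivanov: 3+4+2+2 = 11 for Pham, 6 for Ivanov — Pham by 11–6.
Pham vs Dube: 7 to 10, Dube.
Pham vs Park: 9 to 8, Pham.
Ivanov vs Dube: Ivanov is ranked higher on 3+2+2+3+1 = 11 ballots, Dube on 6. Ivanov wins 11–6.
Ivanov vs Park: 3+2+3+1 = 9 for Ivanov, 8 for Park — Ivanov by 9–8.
Dube vs Park: 11 to 6, Dube.
Each nominee drops at least one matchup (Ekwueme loses to Dube; Pham loses to Ekwueme; Ivanov loses to Ekwueme; Dube loses to Ivanov; Park loses to Ekwueme); the cycle Ekwueme > Ivanov > Dube > Ekwueme rules out a Condorcet winner.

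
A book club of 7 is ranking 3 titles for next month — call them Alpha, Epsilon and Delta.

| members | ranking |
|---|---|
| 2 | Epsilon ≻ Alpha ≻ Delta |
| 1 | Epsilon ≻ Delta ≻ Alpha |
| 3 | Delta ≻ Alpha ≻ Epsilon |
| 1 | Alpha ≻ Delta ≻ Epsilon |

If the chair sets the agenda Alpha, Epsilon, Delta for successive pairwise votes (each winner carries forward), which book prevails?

Round 1: Alpha vs Epsilon — 4–3, Alpha advances.
Round 2: Alpha vs Delta — 3–4, Delta advances.
The agenda winner is Delta.

Delta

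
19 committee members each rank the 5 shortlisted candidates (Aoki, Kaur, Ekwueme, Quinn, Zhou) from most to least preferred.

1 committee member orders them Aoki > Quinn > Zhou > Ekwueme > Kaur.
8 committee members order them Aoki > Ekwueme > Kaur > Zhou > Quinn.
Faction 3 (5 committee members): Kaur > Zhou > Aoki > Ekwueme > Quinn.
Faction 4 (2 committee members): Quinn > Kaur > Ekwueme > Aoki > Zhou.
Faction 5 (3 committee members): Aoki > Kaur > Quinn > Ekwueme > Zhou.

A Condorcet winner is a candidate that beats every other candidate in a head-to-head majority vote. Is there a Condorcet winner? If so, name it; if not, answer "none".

Check each pair by majority over 19 ballots:
Aoki vs Kaur: Aoki wins 12–7.
Aoki vs Ekwueme: Aoki preferred on 1+8+5+3 = 17 ballots; Aoki wins 17–2.
Aoki vs Quinn: Aoki is ranked higher on 1+8+5+3 = 17 ballots, Quinn on 2. Aoki wins 17–2.
Aoki vs Zhou: 14 to 5, Aoki.
Kaur vs Ekwueme: 10 to 9, Kaur.
Kaur–Quinn: Kaur 16–3.
Kaur vs Zhou: Kaur wins 18–1.
Ekwueme vs Quinn: 13 to 6, Ekwueme.
Ekwueme–Zhou: Ekwueme 13–6.
Quinn vs Zhou: Zhou, 13–6.
Aoki wins every pairwise contest, so Aoki is the Condorcet winner.

Aoki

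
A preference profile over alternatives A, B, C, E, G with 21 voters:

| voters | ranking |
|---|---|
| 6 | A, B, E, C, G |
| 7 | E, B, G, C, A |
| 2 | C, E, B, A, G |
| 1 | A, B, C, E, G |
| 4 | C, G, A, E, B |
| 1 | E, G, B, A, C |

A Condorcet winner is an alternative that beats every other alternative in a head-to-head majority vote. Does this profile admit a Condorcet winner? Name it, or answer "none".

Head-to-head results (21 voters):
A–B: A 11–10.
A vs C: C, 13–8.
A vs E: A, 11–10.
A vs G: G, 12–9.
B vs C: B wins 15–6.
B vs E: E wins 14–7.
B vs G: B, 16–5.
C vs E: E, 14–7.
C–G: C 13–8.
E–G: E 17–4.
No alternative is unbeaten: A loses to C; B loses to A; C loses to B; E loses to A; G loses to B. In particular A beats B beats C beats A is a majority cycle — no Condorcet winner exists.

none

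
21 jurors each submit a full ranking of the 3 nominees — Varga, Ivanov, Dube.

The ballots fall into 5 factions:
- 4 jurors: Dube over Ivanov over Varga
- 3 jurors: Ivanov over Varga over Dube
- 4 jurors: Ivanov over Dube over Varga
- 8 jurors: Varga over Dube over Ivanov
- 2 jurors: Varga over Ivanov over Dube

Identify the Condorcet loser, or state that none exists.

none

Head-to-head results (21 jurors):
Varga–Ivanov: Ivanov 11–10.
Varga vs Dube: Varga, 13–8.
Ivanov vs Dube: Dube, 12–9.
Each nominee has at least one pairwise win (Varga beats Dube; Ivanov beats Varga; Dube beats Ivanov) — no Condorcet loser.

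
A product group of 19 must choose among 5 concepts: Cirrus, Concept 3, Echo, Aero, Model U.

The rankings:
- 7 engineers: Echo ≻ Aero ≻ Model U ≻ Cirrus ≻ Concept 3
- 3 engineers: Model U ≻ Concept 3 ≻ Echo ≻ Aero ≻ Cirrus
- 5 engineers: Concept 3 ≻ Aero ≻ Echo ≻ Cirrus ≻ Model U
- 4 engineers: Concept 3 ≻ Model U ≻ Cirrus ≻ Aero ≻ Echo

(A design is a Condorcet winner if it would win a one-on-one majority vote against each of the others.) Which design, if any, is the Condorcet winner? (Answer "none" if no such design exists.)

Head-to-head results (19 engineers):
Cirrus–Concept 3: Concept 3 12–7.
Cirrus vs Echo: Echo, 15–4.
Cirrus vs Aero: Aero wins 15–4.
Cirrus vs Model U: Cirrus is ranked higher on 5 ballots, Model U on 14. Model U wins 14–5.
Concept 3 vs Echo: Concept 3 preferred on 3+5+4 = 12 ballots; Concept 3 wins 12–7.
Concept 3 vs Aero: Concept 3, 12–7.
Concept 3 vs Model U: Model U wins 10–9.
Echo vs Aero: Echo wins 10–9.
Echo vs Model U: Echo is ranked higher on 7+5 = 12 ballots, Model U on 7. Echo wins 12–7.
Aero vs Model U: Aero preferred on 7+5 = 12 ballots; Aero wins 12–7.
Every design loses at least once (Cirrus loses to Concept 3; Concept 3 loses to Model U; Echo loses to Concept 3; Aero loses to Concept 3; Model U loses to Echo). The majority relation contains the cycle Concept 3 beats Echo beats Model U beats Concept 3, so there is no Condorcet winner.

none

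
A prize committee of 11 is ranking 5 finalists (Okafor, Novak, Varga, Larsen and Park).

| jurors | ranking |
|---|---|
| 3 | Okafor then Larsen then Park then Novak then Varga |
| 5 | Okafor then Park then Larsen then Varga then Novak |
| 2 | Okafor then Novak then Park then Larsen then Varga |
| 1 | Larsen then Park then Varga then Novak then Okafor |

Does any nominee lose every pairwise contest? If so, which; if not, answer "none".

Pairwise majorities:
Okafor vs Novak: Okafor, 10–1.
Okafor vs Varga: Okafor is ranked higher on 3+5+2 = 10 ballots, Varga on 1. Okafor wins 10–1.
Okafor vs Larsen: 3+5+2 = 10 for Okafor, 1 for Larsen — Okafor by 10–1.
Okafor vs Park: Okafor is ranked higher on 3+5+2 = 10 ballots, Park on 1. Okafor wins 10–1.
Novak vs Varga: Novak preferred on 3+2 = 5 ballots; Varga wins 6–5.
Novak–Larsen: Larsen 9–2.
Novak vs Park: Park wins 9–2.
Varga vs Larsen: Larsen wins 11–0.
Varga vs Park: 0 for Varga, 11 for Park — Park by 11–0.
Larsen–Park: Park 7–4.
Novak is beaten in every head-to-head and is the Condorcet loser.

Novak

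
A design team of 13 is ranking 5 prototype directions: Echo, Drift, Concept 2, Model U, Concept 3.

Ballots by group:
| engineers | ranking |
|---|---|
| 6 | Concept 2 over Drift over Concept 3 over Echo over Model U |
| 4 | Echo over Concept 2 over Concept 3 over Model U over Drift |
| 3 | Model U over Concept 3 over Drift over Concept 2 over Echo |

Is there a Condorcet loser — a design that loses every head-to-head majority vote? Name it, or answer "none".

Pairwise majorities:
Echo vs Drift: 4 to 9, Drift.
Echo vs Concept 2: 4 for Echo, 9 for Concept 2 — Concept 2 by 9–4.
Echo vs Model U: Echo wins 10–3.
Echo vs Concept 3: 4 to 9, Concept 3.
Drift–Concept 2: Concept 2 10–3.
Drift vs Model U: 6 to 7, Model U.
Drift vs Concept 3: Concept 3 wins 7–6.
Concept 2 vs Model U: 10 to 3, Concept 2.
Concept 2 vs Concept 3: 6+4 = 10 for Concept 2, 3 for Concept 3 — Concept 2 by 10–3.
Model U–Concept 3: Concept 3 10–3.
Every design wins at least one matchup (Echo beats Model U; Drift beats Echo; Concept 2 beats Echo; Model U beats Drift; Concept 3 beats Echo), so there is no Condorcet loser.

none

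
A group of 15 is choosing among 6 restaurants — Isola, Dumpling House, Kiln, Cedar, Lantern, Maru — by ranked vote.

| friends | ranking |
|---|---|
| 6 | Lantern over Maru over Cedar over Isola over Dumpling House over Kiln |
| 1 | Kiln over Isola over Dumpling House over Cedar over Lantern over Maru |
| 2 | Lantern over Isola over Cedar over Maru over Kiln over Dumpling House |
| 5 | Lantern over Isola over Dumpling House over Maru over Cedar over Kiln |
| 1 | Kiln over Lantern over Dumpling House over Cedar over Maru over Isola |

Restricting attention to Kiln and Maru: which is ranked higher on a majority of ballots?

Maru

Ballots ranking Kiln above Maru: 1 + 1 = 2.
Ballots ranking Maru above Kiln: 15 − 2 = 13.
Maru wins the head-to-head 13–2.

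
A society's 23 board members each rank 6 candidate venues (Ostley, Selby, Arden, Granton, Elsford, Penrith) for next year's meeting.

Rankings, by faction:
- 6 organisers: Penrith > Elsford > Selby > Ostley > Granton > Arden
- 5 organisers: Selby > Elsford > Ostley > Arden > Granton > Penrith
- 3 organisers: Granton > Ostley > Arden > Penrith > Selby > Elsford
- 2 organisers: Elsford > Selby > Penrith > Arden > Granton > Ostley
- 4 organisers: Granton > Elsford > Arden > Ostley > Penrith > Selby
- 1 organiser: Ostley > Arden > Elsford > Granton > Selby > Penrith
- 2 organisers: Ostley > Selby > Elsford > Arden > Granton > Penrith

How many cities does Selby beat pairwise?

Selby against each rival (23 organisers):
Selby vs Ostley: 13 to 10, Selby.
Selby vs Arden: 6+5+2+2 = 15 for Selby, 8 for Arden — Selby by 15–8.
Selby vs Granton: 6+5+2+2 = 15 for Selby, 8 for Granton — Selby by 15–8.
Selby vs Elsford: Elsford, 13–10.
Selby vs Penrith: 10 to 13, Penrith.
Selby beats Ostley, Arden, Granton; loses to Elsford, Penrith — 3 pairwise wins.

3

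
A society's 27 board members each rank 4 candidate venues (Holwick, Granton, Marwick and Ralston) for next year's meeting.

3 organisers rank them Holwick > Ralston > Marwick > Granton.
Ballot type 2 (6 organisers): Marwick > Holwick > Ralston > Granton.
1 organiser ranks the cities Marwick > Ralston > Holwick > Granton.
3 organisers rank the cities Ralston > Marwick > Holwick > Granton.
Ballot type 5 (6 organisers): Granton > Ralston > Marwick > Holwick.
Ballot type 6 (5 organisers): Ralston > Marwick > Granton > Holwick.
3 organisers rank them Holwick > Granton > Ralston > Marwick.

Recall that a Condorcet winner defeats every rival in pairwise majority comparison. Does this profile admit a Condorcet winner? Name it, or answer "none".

Pairwise majorities:
Holwick–Granton: Holwick 16–11.
Holwick vs Marwick: Marwick, 21–6.
Holwick vs Ralston: Ralston wins 15–12.
Granton vs Marwick: Marwick, 18–9.
Granton vs Ralston: Ralston wins 18–9.
Marwick vs Ralston: Ralston, 20–7.
Ralston wins every pairwise contest, so Ralston is the Condorcet winner.

Ralston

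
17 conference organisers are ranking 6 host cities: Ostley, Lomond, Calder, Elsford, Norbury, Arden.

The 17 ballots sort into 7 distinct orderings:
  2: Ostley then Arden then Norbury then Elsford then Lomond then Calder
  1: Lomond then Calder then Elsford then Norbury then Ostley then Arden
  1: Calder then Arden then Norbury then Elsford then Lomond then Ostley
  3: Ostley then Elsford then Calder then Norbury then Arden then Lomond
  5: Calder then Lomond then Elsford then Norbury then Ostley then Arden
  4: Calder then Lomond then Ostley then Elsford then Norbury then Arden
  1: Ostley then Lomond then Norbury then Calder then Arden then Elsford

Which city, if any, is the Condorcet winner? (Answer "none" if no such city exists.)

Calder

Check each pair by majority over 17 ballots:
Ostley vs Lomond: Lomond, 11–6.
Ostley–Calder: Calder 11–6.
Ostley vs Elsford: Ostley, 10–7.
Ostley vs Norbury: Ostley, 10–7.
Ostley vs Arden: Ostley wins 16–1.
Lomond vs Calder: Calder, 13–4.
Lomond–Elsford: Lomond 11–6.
Lomond vs Norbury: Lomond wins 11–6.
Lomond–Arden: Lomond 11–6.
Calder vs Elsford: Calder wins 12–5.
Calder–Norbury: Calder 14–3.
Calder vs Arden: Calder, 15–2.
Elsford vs Norbury: Elsford wins 13–4.
Elsford vs Arden: Elsford wins 13–4.
Norbury vs Arden: Norbury wins 14–3.
Calder beats each of Ostley, Lomond, Elsford, Norbury, Arden — Calder is the Condorcet winner.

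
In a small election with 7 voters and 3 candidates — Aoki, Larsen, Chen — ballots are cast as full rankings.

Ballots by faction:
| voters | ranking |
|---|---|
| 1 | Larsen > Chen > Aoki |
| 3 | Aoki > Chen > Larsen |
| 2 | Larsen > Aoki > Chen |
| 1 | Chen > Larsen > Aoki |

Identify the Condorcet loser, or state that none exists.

none

Pairwise majorities:
Aoki vs Larsen: Aoki preferred on 3 ballots; Larsen wins 4–3.
Aoki vs Chen: 3+2 = 5 for Aoki, 2 for Chen — Aoki by 5–2.
Larsen vs Chen: Larsen is ranked higher on 1+2 = 3 ballots, Chen on 4. Chen wins 4–3.
Every candidate wins at least one matchup (Aoki beats Chen; Larsen beats Aoki; Chen beats Larsen), so there is no Condorcet loser.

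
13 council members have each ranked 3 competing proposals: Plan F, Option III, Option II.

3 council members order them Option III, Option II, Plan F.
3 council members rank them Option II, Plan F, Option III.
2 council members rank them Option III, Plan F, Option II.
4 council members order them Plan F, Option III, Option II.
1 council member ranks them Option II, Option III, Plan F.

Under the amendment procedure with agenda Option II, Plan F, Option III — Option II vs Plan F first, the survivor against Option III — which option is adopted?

Option III

Round 1: Option II vs Plan F — 7–6, Option II advances.
Round 2: Option II vs Option III — 4–9, Option III advances.
Option III survives the agenda.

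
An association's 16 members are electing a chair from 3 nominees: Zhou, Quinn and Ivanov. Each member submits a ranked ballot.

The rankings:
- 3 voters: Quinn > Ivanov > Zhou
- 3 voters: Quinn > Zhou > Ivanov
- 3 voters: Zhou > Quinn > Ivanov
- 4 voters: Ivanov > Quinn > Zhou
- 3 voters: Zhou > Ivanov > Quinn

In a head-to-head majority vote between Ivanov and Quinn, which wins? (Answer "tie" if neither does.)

Ballots ranking Ivanov above Quinn: 4 + 3 = 7.
Ballots ranking Quinn above Ivanov: 16 − 7 = 9.
Quinn wins the head-to-head 9–7.

Quinn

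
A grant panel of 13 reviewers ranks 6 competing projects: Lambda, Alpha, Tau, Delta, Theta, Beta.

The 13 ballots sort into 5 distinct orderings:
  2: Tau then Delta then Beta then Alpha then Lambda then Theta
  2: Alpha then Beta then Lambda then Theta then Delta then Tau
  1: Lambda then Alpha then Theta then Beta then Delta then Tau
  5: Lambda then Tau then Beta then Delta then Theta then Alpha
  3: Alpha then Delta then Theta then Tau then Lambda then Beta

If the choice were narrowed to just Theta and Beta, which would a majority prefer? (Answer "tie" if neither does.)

Ballots ranking Theta above Beta: 1 + 3 = 4.
Ballots ranking Beta above Theta: 13 − 4 = 9.
Beta wins the head-to-head 9–4.

Beta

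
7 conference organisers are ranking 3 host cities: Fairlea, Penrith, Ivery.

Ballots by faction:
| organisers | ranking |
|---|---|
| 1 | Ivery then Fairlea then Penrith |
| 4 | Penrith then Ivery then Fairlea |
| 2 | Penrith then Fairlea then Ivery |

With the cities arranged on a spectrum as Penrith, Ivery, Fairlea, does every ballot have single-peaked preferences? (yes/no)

no

Axis positions: Penrith=1, Ivery=2, Fairlea=3.
Faction 1 (peak Ivery at position 2): ranking walks positions 2-3-1, expanding outward from the peak — single-peaked.
Faction 2 (peak Penrith at position 1): ranking walks positions 1-2-3, expanding outward from the peak — single-peaked.
Faction 3: ranking walks positions 1-3-2; Fairlea is ranked above Ivery even though Ivery lies between Fairlea and the peak Penrith on the axis — preferences dip and rise again. Not single-peaked.
Faction 3 violates single-peakedness, so the profile is not single-peaked on this axis.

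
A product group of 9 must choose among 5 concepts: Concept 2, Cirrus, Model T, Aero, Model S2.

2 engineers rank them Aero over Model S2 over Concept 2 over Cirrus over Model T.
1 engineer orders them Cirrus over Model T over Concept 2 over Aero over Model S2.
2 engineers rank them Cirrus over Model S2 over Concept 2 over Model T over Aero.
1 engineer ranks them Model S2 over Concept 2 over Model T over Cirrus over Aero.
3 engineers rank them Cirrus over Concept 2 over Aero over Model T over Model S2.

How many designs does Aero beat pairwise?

2

Aero against each rival (9 engineers):
Aero–Concept 2: Concept 2 7–2.
Aero vs Cirrus: Cirrus, 7–2.
Aero vs Model T: Aero wins 5–4.
Aero–Model S2: Aero 6–3.
Aero beats Model T, Model S2; loses to Concept 2, Cirrus — 2 pairwise wins.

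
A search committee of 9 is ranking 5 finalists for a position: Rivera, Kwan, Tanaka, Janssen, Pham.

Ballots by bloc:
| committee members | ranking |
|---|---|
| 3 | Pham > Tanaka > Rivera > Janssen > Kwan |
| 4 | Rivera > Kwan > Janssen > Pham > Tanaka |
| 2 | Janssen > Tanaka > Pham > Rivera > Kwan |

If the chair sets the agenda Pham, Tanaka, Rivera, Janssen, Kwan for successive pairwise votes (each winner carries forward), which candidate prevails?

Janssen

Round 1: Pham vs Tanaka — 7–2, Pham advances.
Round 2: Pham vs Rivera — 5–4, Pham advances.
Round 3: Pham vs Janssen — 3–6, Janssen advances.
Round 4: Janssen vs Kwan — 5–4, Janssen advances.
Janssen survives the agenda.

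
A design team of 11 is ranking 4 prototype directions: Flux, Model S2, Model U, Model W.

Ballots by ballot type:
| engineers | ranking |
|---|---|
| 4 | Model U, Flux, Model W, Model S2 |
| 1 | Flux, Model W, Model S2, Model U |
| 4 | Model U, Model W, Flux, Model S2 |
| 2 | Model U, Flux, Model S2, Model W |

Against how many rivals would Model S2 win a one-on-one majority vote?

0

Model S2 against each rival (11 engineers):
Model S2–Flux: Flux 11–0.
Model S2 vs Model U: Model U, 10–1.
Model S2 vs Model W: Model W, 9–2.
Model S2 beats no one; loses to Flux, Model U, Model W — 0 pairwise wins.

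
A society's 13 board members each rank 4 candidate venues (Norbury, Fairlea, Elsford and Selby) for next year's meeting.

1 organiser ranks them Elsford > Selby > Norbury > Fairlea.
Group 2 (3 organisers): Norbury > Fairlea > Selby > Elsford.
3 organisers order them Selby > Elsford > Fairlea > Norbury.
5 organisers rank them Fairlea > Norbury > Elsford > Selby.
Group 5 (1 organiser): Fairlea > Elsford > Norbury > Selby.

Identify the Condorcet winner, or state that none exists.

Pairwise majorities:
Norbury–Fairlea: Fairlea 9–4.
Norbury–Elsford: Norbury 8–5.
Norbury vs Selby: Norbury wins 9–4.
Fairlea–Elsford: Fairlea 9–4.
Fairlea vs Selby: Fairlea, 9–4.
Elsford vs Selby: Elsford wins 7–6.
Only Fairlea has no losses; Fairlea is the Condorcet winner.

Fairlea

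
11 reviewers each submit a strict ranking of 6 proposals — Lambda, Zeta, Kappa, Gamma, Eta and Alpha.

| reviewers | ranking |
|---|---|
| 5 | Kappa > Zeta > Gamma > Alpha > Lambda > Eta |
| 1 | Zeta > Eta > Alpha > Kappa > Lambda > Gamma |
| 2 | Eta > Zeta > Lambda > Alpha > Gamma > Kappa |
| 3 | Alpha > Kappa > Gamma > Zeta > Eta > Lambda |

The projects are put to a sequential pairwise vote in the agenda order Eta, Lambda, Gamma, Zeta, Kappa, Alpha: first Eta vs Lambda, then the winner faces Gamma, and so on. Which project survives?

Round 1: Eta vs Lambda — 6–5, Eta advances.
Round 2: Eta vs Gamma — 3–8, Gamma advances.
Round 3: Gamma vs Zeta — 3–8, Zeta advances.
Round 4: Zeta vs Kappa — 3–8, Kappa advances.
Round 5: Kappa vs Alpha — 5–6, Alpha advances.
Alpha survives the agenda.

Alpha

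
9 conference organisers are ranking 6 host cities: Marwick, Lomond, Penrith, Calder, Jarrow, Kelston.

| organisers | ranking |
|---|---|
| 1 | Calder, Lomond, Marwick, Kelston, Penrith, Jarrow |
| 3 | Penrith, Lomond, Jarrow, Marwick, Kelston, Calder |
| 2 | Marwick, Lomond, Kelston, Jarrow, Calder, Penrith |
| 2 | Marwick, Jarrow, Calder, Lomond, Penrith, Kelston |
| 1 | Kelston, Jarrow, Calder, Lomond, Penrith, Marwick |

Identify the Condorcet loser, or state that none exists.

Head-to-head results (9 organisers):
Marwick–Lomond: Lomond 5–4.
Marwick vs Penrith: Marwick wins 5–4.
Marwick vs Calder: Marwick, 7–2.
Marwick vs Jarrow: Marwick preferred on 1+2+2 = 5 ballots; Marwick wins 5–4.
Marwick vs Kelston: 1+3+2+2 = 8 for Marwick, 1 for Kelston — Marwick by 8–1.
Lomond–Penrith: Lomond 6–3.
Lomond vs Calder: Lomond wins 5–4.
Lomond vs Jarrow: Lomond wins 6–3.
Lomond vs Kelston: Lomond preferred on 1+3+2+2 = 8 ballots; Lomond wins 8–1.
Penrith vs Calder: Penrith preferred on 3 ballots; Calder wins 6–3.
Penrith vs Jarrow: Jarrow wins 5–4.
Penrith vs Kelston: Penrith, 5–4.
Calder vs Jarrow: Jarrow, 8–1.
Calder vs Kelston: Kelston, 6–3.
Jarrow–Kelston: Jarrow 5–4.
Every city wins at least one matchup (Marwick beats Penrith; Lomond beats Marwick; Penrith beats Kelston; Calder beats Penrith; Jarrow beats Penrith; Kelston beats Calder), so there is no Condorcet loser.

none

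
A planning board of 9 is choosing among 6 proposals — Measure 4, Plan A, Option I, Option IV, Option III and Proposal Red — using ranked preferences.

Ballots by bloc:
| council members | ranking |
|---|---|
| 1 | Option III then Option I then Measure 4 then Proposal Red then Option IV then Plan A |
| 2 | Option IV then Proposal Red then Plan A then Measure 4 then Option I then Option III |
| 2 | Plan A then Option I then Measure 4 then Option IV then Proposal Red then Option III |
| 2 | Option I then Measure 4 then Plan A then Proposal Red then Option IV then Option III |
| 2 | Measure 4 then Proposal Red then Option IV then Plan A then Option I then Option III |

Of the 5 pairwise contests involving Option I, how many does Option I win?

4

Option I against each rival (9 council members):
Option I vs Measure 4: 1+2+2 = 5 for Option I, 4 for Measure 4 — Option I by 5–4.
Option I vs Plan A: 3 to 6, Plan A.
Option I vs Option IV: 1+2+2 = 5 for Option I, 4 for Option IV — Option I by 5–4.
Option I vs Option III: 2+2+2+2 = 8 for Option I, 1 for Option III — Option I by 8–1.
Option I vs Proposal Red: 1+2+2 = 5 for Option I, 4 for Proposal Red — Option I by 5–4.
Option I beats Measure 4, Option IV, Option III, Proposal Red; loses to Plan A — 4 pairwise wins.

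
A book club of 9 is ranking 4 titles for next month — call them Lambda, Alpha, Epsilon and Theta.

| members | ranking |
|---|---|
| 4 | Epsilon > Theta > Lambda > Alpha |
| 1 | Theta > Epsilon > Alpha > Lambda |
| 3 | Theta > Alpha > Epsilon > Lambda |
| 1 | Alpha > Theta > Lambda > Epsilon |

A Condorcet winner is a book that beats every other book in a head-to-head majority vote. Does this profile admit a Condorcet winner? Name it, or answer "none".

Theta

Pairwise majorities:
Lambda–Alpha: Alpha 5–4.
Lambda–Epsilon: Epsilon 8–1.
Lambda vs Theta: Theta, 9–0.
Alpha–Epsilon: Epsilon 5–4.
Alpha vs Theta: Theta, 8–1.
Epsilon–Theta: Theta 5–4.
Theta defeats every rival head-to-head and is the Condorcet winner.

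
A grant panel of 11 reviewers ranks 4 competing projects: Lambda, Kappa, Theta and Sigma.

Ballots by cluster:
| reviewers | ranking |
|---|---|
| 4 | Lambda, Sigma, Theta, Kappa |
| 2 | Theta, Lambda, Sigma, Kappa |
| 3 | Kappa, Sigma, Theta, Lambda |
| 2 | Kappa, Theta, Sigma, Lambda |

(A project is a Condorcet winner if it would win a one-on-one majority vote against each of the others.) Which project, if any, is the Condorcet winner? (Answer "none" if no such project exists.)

Pairwise majorities:
Lambda vs Kappa: 6 to 5, Lambda.
Lambda vs Theta: Lambda preferred on 4 ballots; Theta wins 7–4.
Lambda vs Sigma: 6 to 5, Lambda.
Kappa vs Theta: Kappa is ranked higher on 3+2 = 5 ballots, Theta on 6. Theta wins 6–5.
Kappa vs Sigma: 5 to 6, Sigma.
Theta vs Sigma: Theta is ranked higher on 2+2 = 4 ballots, Sigma on 7. Sigma wins 7–4.
Each project drops at least one matchup (Lambda loses to Theta; Kappa loses to Lambda; Theta loses to Sigma; Sigma loses to Lambda); the cycle Lambda beats Sigma beats Theta beats Lambda rules out a Condorcet winner.

none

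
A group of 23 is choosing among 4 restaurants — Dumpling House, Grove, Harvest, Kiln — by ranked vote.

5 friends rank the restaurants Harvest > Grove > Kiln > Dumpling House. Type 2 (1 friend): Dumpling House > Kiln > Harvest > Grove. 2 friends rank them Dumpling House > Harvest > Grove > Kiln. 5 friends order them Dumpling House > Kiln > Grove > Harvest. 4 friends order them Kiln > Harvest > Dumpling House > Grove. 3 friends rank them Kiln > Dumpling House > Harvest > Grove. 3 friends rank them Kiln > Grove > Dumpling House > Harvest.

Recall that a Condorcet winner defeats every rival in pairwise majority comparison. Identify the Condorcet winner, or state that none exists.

Kiln

Head-to-head results (23 friends):
Dumpling House–Grove: Dumpling House 15–8.
Dumpling House vs Harvest: Dumpling House wins 14–9.
Dumpling House vs Kiln: Kiln wins 15–8.
Grove vs Harvest: Harvest, 15–8.
Grove vs Kiln: 5+2 = 7 for Grove, 16 for Kiln — Kiln by 16–7.
Harvest–Kiln: Kiln 16–7.
Only Kiln has no losses; Kiln is the Condorcet winner.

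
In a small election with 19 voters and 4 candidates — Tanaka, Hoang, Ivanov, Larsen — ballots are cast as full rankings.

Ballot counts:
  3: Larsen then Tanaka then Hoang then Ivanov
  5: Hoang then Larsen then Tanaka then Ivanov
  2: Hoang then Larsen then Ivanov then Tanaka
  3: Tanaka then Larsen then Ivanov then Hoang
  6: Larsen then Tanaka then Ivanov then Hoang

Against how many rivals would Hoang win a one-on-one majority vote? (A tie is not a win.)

Hoang against each rival (19 voters):
Hoang vs Tanaka: Hoang is ranked higher on 5+2 = 7 ballots, Tanaka on 12. Tanaka wins 12–7.
Hoang–Ivanov: Hoang 10–9.
Hoang–Larsen: Larsen 12–7.
Hoang beats Ivanov; loses to Tanaka, Larsen — 1 pairwise win.

1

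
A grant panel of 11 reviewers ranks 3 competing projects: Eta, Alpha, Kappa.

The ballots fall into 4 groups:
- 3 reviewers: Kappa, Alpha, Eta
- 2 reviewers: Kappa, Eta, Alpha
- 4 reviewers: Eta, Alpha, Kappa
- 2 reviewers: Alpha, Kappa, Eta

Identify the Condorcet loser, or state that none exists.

Pairwise majorities:
Eta vs Alpha: Eta preferred on 2+4 = 6 ballots; Eta wins 6–5.
Eta vs Kappa: 4 for Eta, 7 for Kappa — Kappa by 7–4.
Alpha vs Kappa: 6 to 5, Alpha.
No project is winless: Eta beats Alpha; Alpha beats Kappa; Kappa beats Eta. There is no Condorcet loser.

none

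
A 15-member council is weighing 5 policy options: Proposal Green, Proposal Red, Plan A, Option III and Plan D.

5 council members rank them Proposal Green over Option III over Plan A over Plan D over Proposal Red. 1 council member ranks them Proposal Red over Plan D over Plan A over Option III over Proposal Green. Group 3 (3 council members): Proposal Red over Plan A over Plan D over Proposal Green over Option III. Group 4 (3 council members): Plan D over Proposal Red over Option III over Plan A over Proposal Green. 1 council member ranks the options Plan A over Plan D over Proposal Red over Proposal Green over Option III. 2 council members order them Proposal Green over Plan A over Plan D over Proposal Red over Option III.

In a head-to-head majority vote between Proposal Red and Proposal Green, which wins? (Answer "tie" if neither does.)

Proposal Red

Ballots ranking Proposal Red above Proposal Green: 1 + 3 + 3 + 1 = 8.
Ballots ranking Proposal Green above Proposal Red: 15 − 8 = 7.
Proposal Red wins the head-to-head 8–7.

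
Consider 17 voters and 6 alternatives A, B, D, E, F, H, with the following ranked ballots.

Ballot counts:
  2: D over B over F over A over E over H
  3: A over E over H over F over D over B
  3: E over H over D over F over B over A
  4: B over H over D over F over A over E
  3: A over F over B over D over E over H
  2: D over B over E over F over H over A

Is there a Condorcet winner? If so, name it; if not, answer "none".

none

Pairwise majorities:
A vs B: B, 11–6.
A vs D: A preferred on 3+3 = 6 ballots; D wins 11–6.
A vs E: A, 12–5.
A vs F: A is ranked higher on 3+3 = 6 ballots, F on 11. F wins 11–6.
A vs H: H, 9–8.
B–D: D 10–7.
B vs E: 11 to 6, B.
B vs F: F wins 9–8.
B vs H: 11 to 6, B.
D vs E: D, 11–6.
D vs F: D, 11–6.
D vs H: 2+3+2 = 7 for D, 10 for H — H by 10–7.
E vs F: E is ranked higher on 3+3+2 = 8 ballots, F on 9. F wins 9–8.
E vs H: E preferred on 2+3+3+3+2 = 13 ballots; E wins 13–4.
F vs H: 7 to 10, H.
Every alternative loses at least once (A loses to B; B loses to D; D loses to H; E loses to A; F loses to D; H loses to B). The majority relation contains the cycle A > E > H > A, so there is no Condorcet winner.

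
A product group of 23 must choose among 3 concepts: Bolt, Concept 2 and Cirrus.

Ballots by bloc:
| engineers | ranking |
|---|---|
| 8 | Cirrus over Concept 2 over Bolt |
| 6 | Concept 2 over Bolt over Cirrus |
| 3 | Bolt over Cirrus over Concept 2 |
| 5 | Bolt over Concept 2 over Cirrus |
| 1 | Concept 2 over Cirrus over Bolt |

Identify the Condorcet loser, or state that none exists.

Cirrus

Head-to-head results (23 engineers):
Bolt vs Concept 2: 3+5 = 8 for Bolt, 15 for Concept 2 — Concept 2 by 15–8.
Bolt vs Cirrus: 14 to 9, Bolt.
Concept 2 vs Cirrus: Concept 2 wins 12–11.
Cirrus loses to every other design — it is the Condorcet loser.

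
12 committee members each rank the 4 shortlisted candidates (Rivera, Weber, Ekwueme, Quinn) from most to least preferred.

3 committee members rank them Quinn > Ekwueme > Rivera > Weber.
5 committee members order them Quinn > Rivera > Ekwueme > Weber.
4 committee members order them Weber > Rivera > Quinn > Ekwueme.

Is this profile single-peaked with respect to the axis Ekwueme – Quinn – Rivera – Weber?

yes

Axis positions: Ekwueme=1, Quinn=2, Rivera=3, Weber=4.
Faction 1 (peak Quinn at position 2): ranking walks positions 2-1-3-4, expanding outward from the peak — single-peaked.
Faction 2 (peak Quinn at position 2): ranking walks positions 2-3-1-4, expanding outward from the peak — single-peaked.
Faction 3 (peak Weber at position 4): ranking walks positions 4-3-2-1, expanding outward from the peak — single-peaked.
Every ranking is single-peaked on this axis.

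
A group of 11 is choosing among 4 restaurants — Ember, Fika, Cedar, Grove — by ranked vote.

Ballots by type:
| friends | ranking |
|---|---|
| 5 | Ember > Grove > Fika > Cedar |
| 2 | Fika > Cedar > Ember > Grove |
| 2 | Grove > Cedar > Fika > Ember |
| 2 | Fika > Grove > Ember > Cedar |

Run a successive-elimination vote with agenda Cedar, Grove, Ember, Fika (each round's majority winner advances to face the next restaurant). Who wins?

Round 1: Cedar vs Grove — 2–9, Grove advances.
Round 2: Grove vs Ember — 4–7, Ember advances.
Round 3: Ember vs Fika — 5–6, Fika advances.
Fika survives the agenda.

Fika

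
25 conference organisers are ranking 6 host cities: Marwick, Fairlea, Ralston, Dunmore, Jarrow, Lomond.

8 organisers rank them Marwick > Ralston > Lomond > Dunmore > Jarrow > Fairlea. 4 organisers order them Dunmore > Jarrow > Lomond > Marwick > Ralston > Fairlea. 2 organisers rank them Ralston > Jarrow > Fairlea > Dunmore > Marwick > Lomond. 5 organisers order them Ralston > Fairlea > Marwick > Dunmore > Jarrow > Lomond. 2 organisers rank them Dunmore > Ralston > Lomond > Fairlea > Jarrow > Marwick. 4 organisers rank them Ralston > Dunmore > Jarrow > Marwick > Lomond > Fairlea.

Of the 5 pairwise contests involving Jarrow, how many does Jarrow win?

Jarrow against each rival (25 organisers):
Jarrow vs Marwick: 4+2+2+4 = 12 for Jarrow, 13 for Marwick — Marwick by 13–12.
Jarrow vs Fairlea: 8+4+2+4 = 18 for Jarrow, 7 for Fairlea — Jarrow by 18–7.
Jarrow vs Ralston: Ralston wins 21–4.
Jarrow vs Dunmore: 2 for Jarrow, 23 for Dunmore — Dunmore by 23–2.
Jarrow vs Lomond: Jarrow, 15–10.
Jarrow beats Fairlea, Lomond; loses to Marwick, Ralston, Dunmore — 2 pairwise wins.

2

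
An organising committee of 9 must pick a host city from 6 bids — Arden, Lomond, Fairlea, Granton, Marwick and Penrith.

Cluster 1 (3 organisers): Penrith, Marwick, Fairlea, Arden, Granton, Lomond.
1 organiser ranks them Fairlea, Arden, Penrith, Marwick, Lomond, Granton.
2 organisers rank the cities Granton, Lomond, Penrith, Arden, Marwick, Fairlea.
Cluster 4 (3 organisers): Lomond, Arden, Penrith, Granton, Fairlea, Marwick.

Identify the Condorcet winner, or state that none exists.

none

Check each pair by majority over 9 ballots:
Arden vs Lomond: Lomond, 5–4.
Arden vs Fairlea: Arden, 5–4.
Arden–Granton: Arden 7–2.
Arden–Marwick: Arden 6–3.
Arden vs Penrith: Penrith, 5–4.
Lomond vs Fairlea: Lomond, 5–4.
Lomond vs Granton: Granton, 5–4.
Lomond vs Marwick: Lomond wins 5–4.
Lomond–Penrith: Lomond 5–4.
Fairlea–Granton: Granton 5–4.
Fairlea vs Marwick: Marwick, 5–4.
Fairlea–Penrith: Penrith 8–1.
Granton vs Marwick: Granton wins 5–4.
Granton–Penrith: Penrith 7–2.
Marwick–Penrith: Penrith 9–0.
No city is unbeaten: Arden loses to Lomond; Lomond loses to Granton; Fairlea loses to Arden; Granton loses to Arden; Marwick loses to Arden; Penrith loses to Lomond. In particular Arden → Granton → Lomond → Arden is a majority cycle — no Condorcet winner exists.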